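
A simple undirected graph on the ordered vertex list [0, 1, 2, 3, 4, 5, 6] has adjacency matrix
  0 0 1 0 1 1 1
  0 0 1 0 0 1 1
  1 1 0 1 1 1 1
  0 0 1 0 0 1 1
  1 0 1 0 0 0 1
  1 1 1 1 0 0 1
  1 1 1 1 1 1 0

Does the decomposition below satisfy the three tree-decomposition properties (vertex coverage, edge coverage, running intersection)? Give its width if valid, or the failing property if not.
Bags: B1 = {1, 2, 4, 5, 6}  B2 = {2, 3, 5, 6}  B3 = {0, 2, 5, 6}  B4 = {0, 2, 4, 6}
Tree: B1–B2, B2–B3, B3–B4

No — bags containing vertex 4 are not connected in the tree.

A tree decomposition must satisfy three properties: every vertex lies in some bag; for every edge, both endpoints lie together in some bag; and for every vertex, the bags containing it form a connected subtree. Here bags containing vertex 4 are not connected in the tree, so the decomposition is invalid.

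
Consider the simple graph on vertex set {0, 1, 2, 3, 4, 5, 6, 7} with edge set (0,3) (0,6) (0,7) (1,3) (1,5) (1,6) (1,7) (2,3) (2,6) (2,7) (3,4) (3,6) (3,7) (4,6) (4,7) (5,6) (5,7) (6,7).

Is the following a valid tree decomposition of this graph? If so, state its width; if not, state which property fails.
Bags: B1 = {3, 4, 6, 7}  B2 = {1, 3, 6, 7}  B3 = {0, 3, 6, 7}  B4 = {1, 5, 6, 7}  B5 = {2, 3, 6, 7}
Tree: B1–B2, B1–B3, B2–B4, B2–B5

Vertex coverage: the bags together contain {0, 1, 2, 3, 4, 5, 6, 7}, the full vertex set. Edge coverage: each edge of G has both endpoints in at least one bag. Running intersection: for every vertex, the bags containing it form a connected subtree. All three properties hold, so this is a valid tree decomposition of width max|bag| − 1 = 3, and hence tw(G) ≤ 3.

Yes; width 3.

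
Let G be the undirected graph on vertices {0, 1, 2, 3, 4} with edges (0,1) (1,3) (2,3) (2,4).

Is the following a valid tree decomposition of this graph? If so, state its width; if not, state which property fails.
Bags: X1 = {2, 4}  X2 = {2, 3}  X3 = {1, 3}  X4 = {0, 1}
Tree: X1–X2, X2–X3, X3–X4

Yes; width 1.

Vertex coverage: the bags together contain {0, 1, 2, 3, 4}, the full vertex set. Edge coverage: each edge of G has both endpoints in at least one bag. Running intersection: for every vertex, the bags containing it form a connected subtree. All three properties hold, so this is a valid tree decomposition of width max|bag| − 1 = 1, and hence tw(G) ≤ 1.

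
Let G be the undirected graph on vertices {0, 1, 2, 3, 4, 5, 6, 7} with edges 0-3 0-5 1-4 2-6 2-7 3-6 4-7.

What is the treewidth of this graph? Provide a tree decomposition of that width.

The largest bag has 2 vertices, giving width 1; this decomposition certifies tw(G) ≤ 1. Since G has at least one edge (e.g. 5–0), it is not an edgeless graph, so tw(G) ≥ 1. Therefore the treewidth is 1.

Treewidth 1.
Bags: B1 = {0, 5}  B2 = {0, 3}  B3 = {3, 6}  B4 = {2, 6}  B5 = {2, 7}  B6 = {4, 7}  B7 = {1, 4}
Tree: B1–B2, B2–B3, B3–B4, B4–B5, B5–B6, B6–B7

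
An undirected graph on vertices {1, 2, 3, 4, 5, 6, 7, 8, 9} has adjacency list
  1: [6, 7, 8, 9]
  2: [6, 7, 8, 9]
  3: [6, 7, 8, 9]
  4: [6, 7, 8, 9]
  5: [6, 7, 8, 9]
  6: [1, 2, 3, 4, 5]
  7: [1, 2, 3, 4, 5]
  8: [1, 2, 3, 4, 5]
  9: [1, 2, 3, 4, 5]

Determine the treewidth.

A width-4 tree decomposition is:
Bags: B1 = {4, 6, 7, 8, 9}  B2 = {2, 6, 7, 8, 9}  B3 = {5, 6, 7, 8, 9}  B4 = {3, 6, 7, 8, 9}  B5 = {1, 6, 7, 8, 9}
Tree: B1–B2, B2–B3, B3–B4, B4–B5
Every bag has size at most 5, so the width is 5 − 1 = 4 and tw(G) ≤ 4. For the lower bound: the 5 vertex sets {4,7}, {2,8}, {5,9}, {6}, {3} are disjoint, each induces a connected subgraph, and every pair is joined by at least one edge of G. Contracting each set to a single vertex therefore yields K_{5} as a minor, and since treewidth is minor-monotone, tw(G) ≥ tw(K_{5}) = 4. Combining the bounds, tw(G) = 4.

4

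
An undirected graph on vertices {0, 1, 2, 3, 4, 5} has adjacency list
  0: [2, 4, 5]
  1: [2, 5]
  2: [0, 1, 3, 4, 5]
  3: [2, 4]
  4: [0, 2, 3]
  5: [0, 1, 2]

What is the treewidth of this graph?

2

A width-2 tree decomposition is:
Bags: B1 = {0, 2, 4}  B2 = {2, 3, 4}  B3 = {0, 2, 5}  B4 = {1, 2, 5}
Tree: B1–B2, B1–B3, B3–B4
Each bag holds 3 vertices, so the decomposition has width 2, which upper-bounds the treewidth. On the other hand G contains the 3-clique {0, 2, 4}. A clique must lie in a single bag of any decomposition, so no decomposition can have width below 2. The upper and lower bounds meet at 2, so that is the treewidth.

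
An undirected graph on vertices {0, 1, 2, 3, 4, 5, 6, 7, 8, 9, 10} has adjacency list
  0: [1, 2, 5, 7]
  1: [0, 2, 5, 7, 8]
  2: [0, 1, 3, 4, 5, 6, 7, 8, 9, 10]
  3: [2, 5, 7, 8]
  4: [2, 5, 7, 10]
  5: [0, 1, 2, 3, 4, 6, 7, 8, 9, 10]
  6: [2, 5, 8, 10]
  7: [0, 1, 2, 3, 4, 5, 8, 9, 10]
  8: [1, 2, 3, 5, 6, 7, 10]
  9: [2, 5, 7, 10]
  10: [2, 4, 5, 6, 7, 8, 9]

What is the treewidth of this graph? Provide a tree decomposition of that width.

Treewidth 4.
One such decomposition:
Bags: B1 = {2, 5, 7, 8, 10}  B2 = {1, 2, 5, 7, 8}  B3 = {2, 5, 6, 8, 10}  B4 = {2, 5, 7, 9, 10}  B5 = {2, 4, 5, 7, 10}  B6 = {2, 3, 5, 7, 8}  B7 = {0, 1, 2, 5, 7}
Tree: B1–B2, B1–B3, B1–B4, B1–B5, B1–B6, B2–B7

The largest bag has 5 vertices, giving width 4; this decomposition certifies tw(G) ≤ 4. On the other hand G contains the 5-clique {2, 5, 6, 8, 10}. A clique must lie in a single bag of any decomposition, so no decomposition can have width below 4. Combining the bounds, tw(G) = 4.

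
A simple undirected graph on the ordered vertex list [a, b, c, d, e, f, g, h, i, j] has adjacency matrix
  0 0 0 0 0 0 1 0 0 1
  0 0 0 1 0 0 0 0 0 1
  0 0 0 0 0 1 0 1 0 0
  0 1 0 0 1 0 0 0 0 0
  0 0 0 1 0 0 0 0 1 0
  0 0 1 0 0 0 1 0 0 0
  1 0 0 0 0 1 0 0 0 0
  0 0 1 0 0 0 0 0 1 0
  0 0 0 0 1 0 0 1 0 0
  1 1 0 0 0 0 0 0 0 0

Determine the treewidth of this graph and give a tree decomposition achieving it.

Treewidth 2.
One optimal decomposition is:
Bags: B1 = {c, f, g}  B2 = {c, g, h}  B3 = {g, h, i}  B4 = {e, g, i}  B5 = {d, e, g}  B6 = {b, d, g}  B7 = {b, g, j}  B8 = {a, g, j}
Tree: B1–B2, B2–B3, B3–B4, B4–B5, B5–B6, B6–B7, B7–B8

Each bag holds 3 vertices, so the decomposition has width 2, which upper-bounds the treewidth. The edges g–f–c–h–i–e–d–b–j–a–g form a cycle, so G is not a tree and its treewidth is at least 2. The upper and lower bounds meet at 2, so that is the treewidth.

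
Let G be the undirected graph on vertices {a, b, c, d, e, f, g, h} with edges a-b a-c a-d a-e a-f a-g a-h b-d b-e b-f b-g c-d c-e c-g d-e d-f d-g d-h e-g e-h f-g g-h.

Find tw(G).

4

A width-4 tree decomposition is:
Bags: B1 = {a, b, d, e, g}  B2 = {a, c, d, e, g}  B3 = {a, b, d, f, g}  B4 = {a, d, e, g, h}
Tree: B1–B2, B1–B3, B1–B4
The largest bag has 5 vertices, giving width 4; this decomposition certifies tw(G) ≤ 4. On the other hand G contains the 5-clique {a, d, e, g, h}. A clique must lie in a single bag of any decomposition, so no decomposition can have width below 4. Hence tw(G) = 4 exactly.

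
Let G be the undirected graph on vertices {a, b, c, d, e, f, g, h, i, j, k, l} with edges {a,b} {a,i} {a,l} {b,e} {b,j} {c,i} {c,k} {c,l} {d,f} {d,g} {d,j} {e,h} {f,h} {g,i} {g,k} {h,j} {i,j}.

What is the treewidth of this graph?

3

A width-3 tree decomposition is:
Bags: B1 = {a, c, k, l}  B2 = {a, c, i, k}  B3 = {a, g, i, k}  B4 = {a, b, g, i}  B5 = {b, g, i, j}  B6 = {b, d, g, j}  B7 = {b, d, e, j}  B8 = {d, e, h, j}  B9 = {d, e, f, h}
Tree: B1–B2, B2–B3, B3–B4, B4–B5, B5–B6, B6–B7, B7–B8, B8–B9
Each bag holds 4 vertices, so the decomposition has width 3, which upper-bounds the treewidth. For the lower bound: the 4 vertex sets {c,k,l}, {a}, {i}, {b,d,g,j} are disjoint, each induces a connected subgraph, and every pair is joined by at least one edge of G. Contracting each set to a single vertex therefore yields K_{4} as a minor, and since treewidth is minor-monotone, tw(G) ≥ tw(K_{4}) = 3. Hence tw(G) = 3 exactly.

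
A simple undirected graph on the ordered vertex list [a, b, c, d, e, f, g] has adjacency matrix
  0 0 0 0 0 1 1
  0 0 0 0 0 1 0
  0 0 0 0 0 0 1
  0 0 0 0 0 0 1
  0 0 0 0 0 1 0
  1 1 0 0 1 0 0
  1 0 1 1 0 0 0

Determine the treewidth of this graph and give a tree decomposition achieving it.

Treewidth 1.
One optimal decomposition is:
Bags: B1 = {a, f}  B2 = {a, g}  B3 = {e, f}  B4 = {d, g}  B5 = {c, g}  B6 = {b, f}
Tree: B1–B2, B1–B3, B2–B4, B2–B5, B3–B6

Every bag has size at most 2, so the width is 2 − 1 = 1 and tw(G) ≤ 1. Any graph with an edge has treewidth ≥ 1, and G has the edge a–f. The upper and lower bounds meet at 1, so that is the treewidth.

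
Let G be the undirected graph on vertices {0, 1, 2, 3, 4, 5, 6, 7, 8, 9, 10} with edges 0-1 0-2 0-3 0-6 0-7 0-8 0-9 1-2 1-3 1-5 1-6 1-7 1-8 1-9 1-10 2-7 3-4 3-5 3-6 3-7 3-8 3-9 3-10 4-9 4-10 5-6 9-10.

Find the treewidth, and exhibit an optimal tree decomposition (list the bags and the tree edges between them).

Treewidth 3.
One such decomposition:
Bags: B1 = {0, 1, 3, 7}  B2 = {0, 1, 3, 6}  B3 = {0, 1, 3, 9}  B4 = {0, 1, 3, 8}  B5 = {1, 3, 9, 10}  B6 = {0, 1, 2, 7}  B7 = {3, 4, 9, 10}  B8 = {1, 3, 5, 6}
Tree: B1–B2, B1–B3, B3–B4, B3–B5, B1–B6, B5–B7, B2–B8

Every bag has size at most 4, so the width is 4 − 1 = 3 and tw(G) ≤ 3. Conversely, {0, 1, 2, 7} is a clique of size 4, and the vertices of any clique must share a bag in every tree decomposition; so some bag has ≥ 4 vertices and tw(G) ≥ 3. Hence tw(G) = 3 exactly.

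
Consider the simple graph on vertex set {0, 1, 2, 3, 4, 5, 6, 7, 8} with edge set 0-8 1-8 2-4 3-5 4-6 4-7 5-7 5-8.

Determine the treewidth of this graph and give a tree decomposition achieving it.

Treewidth 1.
Bags: B1 = {2, 4}  B2 = {4, 7}  B3 = {5, 7}  B4 = {5, 8}  B5 = {3, 5}  B6 = {1, 8}  B7 = {4, 6}  B8 = {0, 8}
Tree: B1–B2, B2–B3, B3–B4, B4–B5, B4–B6, B1–B7, B4–B8

The largest bag has 2 vertices, giving width 1; this decomposition certifies tw(G) ≤ 1. Since G has at least one edge (e.g. 2–4), it is not an edgeless graph, so tw(G) ≥ 1. Combining the bounds, tw(G) = 1.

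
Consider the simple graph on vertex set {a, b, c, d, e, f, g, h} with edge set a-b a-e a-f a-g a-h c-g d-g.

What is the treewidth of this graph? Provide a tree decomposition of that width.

Treewidth 1.
Bags: B1 = {a, g}  B2 = {a, e}  B3 = {c, g}  B4 = {a, b}  B5 = {a, h}  B6 = {d, g}  B7 = {a, f}
Tree: B1–B2, B1–B3, B1–B4, B1–B5, B1–B6, B2–B7

Every bag has size at most 2, so the width is 2 − 1 = 1 and tw(G) ≤ 1. Since G has at least one edge (e.g. a–g), it is not an edgeless graph, so tw(G) ≥ 1. Hence tw(G) = 1 exactly.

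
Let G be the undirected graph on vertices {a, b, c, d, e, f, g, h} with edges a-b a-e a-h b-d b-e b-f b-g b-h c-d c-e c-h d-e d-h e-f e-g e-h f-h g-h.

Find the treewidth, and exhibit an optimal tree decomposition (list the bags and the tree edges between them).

Treewidth 3.
Bags: B1 = {b, e, g, h}  B2 = {b, e, f, h}  B3 = {a, b, e, h}  B4 = {b, d, e, h}  B5 = {c, d, e, h}
Tree: B1–B2, B2–B3, B2–B4, B4–B5

Each bag holds 4 vertices, so the decomposition has width 3, which upper-bounds the treewidth. For the lower bound, the 4 vertices {c, d, e, h} are pairwise adjacent, and any tree decomposition puts a clique entirely inside one bag — forcing width ≥ 3. Hence tw(G) = 3 exactly.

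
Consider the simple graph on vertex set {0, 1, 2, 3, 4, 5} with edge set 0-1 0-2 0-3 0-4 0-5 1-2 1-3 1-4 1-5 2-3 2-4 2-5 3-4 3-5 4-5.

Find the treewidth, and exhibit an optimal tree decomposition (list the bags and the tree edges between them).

With just one bag of size 6, the width is 6 − 1 = 5, so tw(G) ≤ 5. Conversely, {0, 1, 2, 3, 4, 5} is a clique of size 6, and the vertices of any clique must share a bag in every tree decomposition; so some bag has ≥ 6 vertices and tw(G) ≥ 5. Combining the bounds, tw(G) = 5.

Treewidth 5.
One optimal decomposition is:
Bags: B1 = {0, 1, 2, 3, 4, 5}
Tree: (single bag)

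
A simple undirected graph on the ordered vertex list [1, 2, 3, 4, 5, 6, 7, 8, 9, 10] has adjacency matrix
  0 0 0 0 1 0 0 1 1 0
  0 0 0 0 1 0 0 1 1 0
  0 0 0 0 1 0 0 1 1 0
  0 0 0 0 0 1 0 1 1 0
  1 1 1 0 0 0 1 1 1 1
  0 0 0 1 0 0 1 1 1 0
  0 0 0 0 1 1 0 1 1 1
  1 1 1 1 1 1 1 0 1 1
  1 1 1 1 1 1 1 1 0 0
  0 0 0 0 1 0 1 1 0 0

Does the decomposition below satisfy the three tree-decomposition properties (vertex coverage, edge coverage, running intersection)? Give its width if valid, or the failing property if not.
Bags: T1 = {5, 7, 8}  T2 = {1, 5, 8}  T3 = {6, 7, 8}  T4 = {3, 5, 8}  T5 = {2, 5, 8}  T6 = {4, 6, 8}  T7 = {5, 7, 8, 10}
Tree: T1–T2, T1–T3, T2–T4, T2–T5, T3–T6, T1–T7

A tree decomposition must satisfy three properties: every vertex lies in some bag; for every edge, both endpoints lie together in some bag; and for every vertex, the bags containing it form a connected subtree. Here vertex 9 appears in no bag, so the decomposition is invalid.

No — vertex 9 appears in no bag.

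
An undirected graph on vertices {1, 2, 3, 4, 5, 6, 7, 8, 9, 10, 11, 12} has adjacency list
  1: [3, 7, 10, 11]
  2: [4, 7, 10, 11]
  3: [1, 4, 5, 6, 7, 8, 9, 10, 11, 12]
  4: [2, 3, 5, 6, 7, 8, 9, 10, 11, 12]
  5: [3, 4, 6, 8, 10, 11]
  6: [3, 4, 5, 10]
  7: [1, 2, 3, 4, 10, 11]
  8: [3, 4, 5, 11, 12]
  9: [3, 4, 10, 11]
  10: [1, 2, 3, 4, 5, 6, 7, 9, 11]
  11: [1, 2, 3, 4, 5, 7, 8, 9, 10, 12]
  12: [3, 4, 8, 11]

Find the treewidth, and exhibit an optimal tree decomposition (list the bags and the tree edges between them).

Each bag holds 5 vertices, so the decomposition has width 4, which upper-bounds the treewidth. Conversely, {2, 4, 7, 10, 11} is a clique of size 5, and the vertices of any clique must share a bag in every tree decomposition; so some bag has ≥ 5 vertices and tw(G) ≥ 4. Combining the bounds, tw(G) = 4.

Treewidth 4.
One such decomposition:
Bags: B1 = {3, 4, 5, 10, 11}  B2 = {3, 4, 5, 8, 11}  B3 = {3, 4, 7, 10, 11}  B4 = {3, 4, 9, 10, 11}  B5 = {3, 4, 5, 6, 10}  B6 = {3, 4, 8, 11, 12}  B7 = {1, 3, 7, 10, 11}  B8 = {2, 4, 7, 10, 11}
Tree: B1–B2, B1–B3, B1–B4, B1–B5, B2–B6, B3–B7, B3–B8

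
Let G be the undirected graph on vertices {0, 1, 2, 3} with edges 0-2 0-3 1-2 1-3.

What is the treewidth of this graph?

A width-2 tree decomposition is:
Bags: B1 = {1, 2, 3}  B2 = {0, 2, 3}
Tree: B1–B2
The largest bag has 3 vertices, giving width 2; this decomposition certifies tw(G) ≤ 2. Since 3–1–2–0–3 is a cycle in G, G is not acyclic. Forests are exactly the graphs of treewidth ≤ 1, so tw(G) ≥ 2. Therefore the treewidth is 2.

2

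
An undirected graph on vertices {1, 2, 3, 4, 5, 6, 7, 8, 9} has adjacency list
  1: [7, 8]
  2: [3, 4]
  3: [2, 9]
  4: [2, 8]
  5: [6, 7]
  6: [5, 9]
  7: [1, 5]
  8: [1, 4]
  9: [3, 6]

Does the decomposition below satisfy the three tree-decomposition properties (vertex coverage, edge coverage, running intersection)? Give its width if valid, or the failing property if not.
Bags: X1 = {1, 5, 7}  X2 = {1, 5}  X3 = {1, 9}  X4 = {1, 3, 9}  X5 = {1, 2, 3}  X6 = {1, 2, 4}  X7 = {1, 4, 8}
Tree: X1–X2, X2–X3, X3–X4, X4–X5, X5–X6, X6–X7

No — vertex 6 appears in no bag.

A tree decomposition must satisfy three properties: every vertex lies in some bag; for every edge, both endpoints lie together in some bag; and for every vertex, the bags containing it form a connected subtree. Here vertex 6 appears in no bag, so the decomposition is invalid.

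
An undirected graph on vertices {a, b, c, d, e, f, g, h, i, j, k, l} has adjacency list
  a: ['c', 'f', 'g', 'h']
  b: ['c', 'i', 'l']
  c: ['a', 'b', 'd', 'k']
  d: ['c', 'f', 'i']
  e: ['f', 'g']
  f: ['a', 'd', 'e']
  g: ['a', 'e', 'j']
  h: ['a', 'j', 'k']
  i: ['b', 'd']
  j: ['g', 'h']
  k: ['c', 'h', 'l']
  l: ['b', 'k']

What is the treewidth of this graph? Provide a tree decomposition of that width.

The largest bag has 4 vertices, giving width 3; this decomposition certifies tw(G) ≤ 3. For the lower bound: the 4 vertex sets {e,g,j}, {h}, {a}, {c,d,f,k} are disjoint, each induces a connected subgraph, and every pair is joined by at least one edge of G. Contracting each set to a single vertex therefore yields K_{4} as a minor, and since treewidth is minor-monotone, tw(G) ≥ tw(K_{4}) = 3. Therefore the treewidth is 3.

Treewidth 3.
One optimal decomposition is:
Bags: B1 = {e, g, h, j}  B2 = {a, e, g, h}  B3 = {a, e, f, h}  B4 = {a, f, h, k}  B5 = {a, c, f, k}  B6 = {c, d, f, k}  B7 = {c, d, k, l}  B8 = {b, c, d, l}  B9 = {b, d, i, l}
Tree: B1–B2, B2–B3, B3–B4, B4–B5, B5–B6, B6–B7, B7–B8, B8–B9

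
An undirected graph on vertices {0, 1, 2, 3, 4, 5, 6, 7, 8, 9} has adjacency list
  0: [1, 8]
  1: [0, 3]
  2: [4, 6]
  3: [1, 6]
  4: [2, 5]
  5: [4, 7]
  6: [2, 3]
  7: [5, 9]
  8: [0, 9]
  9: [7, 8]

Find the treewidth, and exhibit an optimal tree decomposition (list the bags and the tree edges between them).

Each bag holds 3 vertices, so the decomposition has width 2, which upper-bounds the treewidth. The edges 8–9–7–5–4–2–6–3–1–0–8 form a cycle, so G is not a tree and its treewidth is at least 2. Therefore the treewidth is 2.

Treewidth 2.
One such decomposition:
Bags: B1 = {7, 8, 9}  B2 = {5, 7, 8}  B3 = {4, 5, 8}  B4 = {2, 4, 8}  B5 = {2, 6, 8}  B6 = {3, 6, 8}  B7 = {1, 3, 8}  B8 = {0, 1, 8}
Tree: B1–B2, B2–B3, B3–B4, B4–B5, B5–B6, B6–B7, B7–B8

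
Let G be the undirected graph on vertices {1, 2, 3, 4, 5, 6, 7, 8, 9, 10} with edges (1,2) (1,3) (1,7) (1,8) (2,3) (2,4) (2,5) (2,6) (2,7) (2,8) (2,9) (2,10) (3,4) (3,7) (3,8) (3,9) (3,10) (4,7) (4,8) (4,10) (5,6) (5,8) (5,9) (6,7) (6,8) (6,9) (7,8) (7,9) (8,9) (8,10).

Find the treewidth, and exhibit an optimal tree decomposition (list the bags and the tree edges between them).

Every bag has size at most 5, so the width is 5 − 1 = 4 and tw(G) ≤ 4. Conversely, {2, 3, 4, 8, 10} is a clique of size 5, and the vertices of any clique must share a bag in every tree decomposition; so some bag has ≥ 5 vertices and tw(G) ≥ 4. Therefore the treewidth is 4.

Treewidth 4.
One such decomposition:
Bags: B1 = {2, 6, 7, 8, 9}  B2 = {2, 3, 7, 8, 9}  B3 = {2, 3, 4, 7, 8}  B4 = {1, 2, 3, 7, 8}  B5 = {2, 3, 4, 8, 10}  B6 = {2, 5, 6, 8, 9}
Tree: B1–B2, B2–B3, B2–B4, B3–B5, B1–B6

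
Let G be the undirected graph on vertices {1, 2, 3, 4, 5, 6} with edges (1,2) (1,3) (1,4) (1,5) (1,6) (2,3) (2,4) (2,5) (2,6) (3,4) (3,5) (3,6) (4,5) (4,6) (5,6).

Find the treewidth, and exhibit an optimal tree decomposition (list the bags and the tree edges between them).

A single bag containing all 6 vertices is trivially a valid decomposition of width 5. On the other hand G contains the 6-clique {1, 2, 3, 4, 5, 6}. A clique must lie in a single bag of any decomposition, so no decomposition can have width below 5. Therefore the treewidth is 5.

Treewidth 5.
Bags: B1 = {1, 2, 3, 4, 5, 6}
Tree: (single bag)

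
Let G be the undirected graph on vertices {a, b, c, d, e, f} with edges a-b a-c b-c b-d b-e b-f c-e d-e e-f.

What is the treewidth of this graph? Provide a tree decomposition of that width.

The largest bag has 3 vertices, giving width 2; this decomposition certifies tw(G) ≤ 2. On the other hand G contains the 3-clique {b, d, e}. A clique must lie in a single bag of any decomposition, so no decomposition can have width below 2. Combining the bounds, tw(G) = 2.

Treewidth 2.
One optimal decomposition is:
Bags: B1 = {b, c, e}  B2 = {a, b, c}  B3 = {b, d, e}  B4 = {b, e, f}
Tree: B1–B2, B1–B3, B1–B4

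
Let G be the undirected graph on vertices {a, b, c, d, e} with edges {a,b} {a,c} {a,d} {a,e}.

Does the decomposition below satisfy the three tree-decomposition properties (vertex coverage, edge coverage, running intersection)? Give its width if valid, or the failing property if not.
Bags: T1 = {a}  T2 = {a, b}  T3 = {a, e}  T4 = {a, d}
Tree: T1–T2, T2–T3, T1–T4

No — vertex c appears in no bag.

A tree decomposition must satisfy three properties: every vertex lies in some bag; for every edge, both endpoints lie together in some bag; and for every vertex, the bags containing it form a connected subtree. Here vertex c appears in no bag, so the decomposition is invalid.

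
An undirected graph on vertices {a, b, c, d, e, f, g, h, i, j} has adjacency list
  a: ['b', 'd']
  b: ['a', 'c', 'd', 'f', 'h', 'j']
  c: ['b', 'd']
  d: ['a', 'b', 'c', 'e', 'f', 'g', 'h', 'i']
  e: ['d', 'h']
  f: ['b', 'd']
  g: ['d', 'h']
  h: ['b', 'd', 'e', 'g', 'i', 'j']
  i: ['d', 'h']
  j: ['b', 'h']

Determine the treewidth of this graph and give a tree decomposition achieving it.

Each bag holds 3 vertices, so the decomposition has width 2, which upper-bounds the treewidth. On the other hand G contains the 3-clique {a, b, d}. A clique must lie in a single bag of any decomposition, so no decomposition can have width below 2. Hence tw(G) = 2 exactly.

Treewidth 2.
Bags: B1 = {b, d, h}  B2 = {b, d, f}  B3 = {d, g, h}  B4 = {a, b, d}  B5 = {b, h, j}  B6 = {b, c, d}  B7 = {d, h, i}  B8 = {d, e, h}
Tree: B1–B2, B1–B3, B1–B4, B1–B5, B2–B6, B3–B7, B1–B8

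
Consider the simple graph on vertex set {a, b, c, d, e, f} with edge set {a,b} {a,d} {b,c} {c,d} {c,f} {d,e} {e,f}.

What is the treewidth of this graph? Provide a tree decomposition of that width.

Treewidth 2.
One optimal decomposition is:
Bags: B1 = {a, b, d}  B2 = {b, c, d}  B3 = {c, d, e}  B4 = {c, e, f}
Tree: B1–B2, B2–B3, B3–B4

The largest bag has 3 vertices, giving width 2; this decomposition certifies tw(G) ≤ 2. The edges a–b–c–d–a form a cycle, so G is not a tree and its treewidth is at least 2. The upper and lower bounds meet at 2, so that is the treewidth.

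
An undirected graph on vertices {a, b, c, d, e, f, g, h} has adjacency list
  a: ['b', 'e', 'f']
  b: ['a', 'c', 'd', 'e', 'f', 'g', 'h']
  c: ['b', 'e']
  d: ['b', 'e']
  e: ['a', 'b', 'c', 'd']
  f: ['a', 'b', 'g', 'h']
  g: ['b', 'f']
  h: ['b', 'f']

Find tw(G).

A width-2 tree decomposition is:
Bags: B1 = {a, b, e}  B2 = {a, b, f}  B3 = {b, f, h}  B4 = {b, f, g}  B5 = {b, d, e}  B6 = {b, c, e}
Tree: B1–B2, B2–B3, B2–B4, B1–B5, B1–B6
Every bag has size at most 3, so the width is 3 − 1 = 2 and tw(G) ≤ 2. For the lower bound, the 3 vertices {b, d, e} are pairwise adjacent, and any tree decomposition puts a clique entirely inside one bag — forcing width ≥ 2. Hence tw(G) = 2 exactly.

2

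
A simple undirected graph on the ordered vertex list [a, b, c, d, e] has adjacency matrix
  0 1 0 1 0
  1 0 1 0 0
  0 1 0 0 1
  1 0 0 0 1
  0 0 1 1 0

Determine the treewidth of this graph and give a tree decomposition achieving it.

Treewidth 2.
One such decomposition:
Bags: B1 = {b, c, e}  B2 = {b, d, e}  B3 = {a, b, d}
Tree: B1–B2, B2–B3

Each bag holds 3 vertices, so the decomposition has width 2, which upper-bounds the treewidth. The edges b–c–e–d–a–b form a cycle, so G is not a tree and its treewidth is at least 2. Combining the bounds, tw(G) = 2.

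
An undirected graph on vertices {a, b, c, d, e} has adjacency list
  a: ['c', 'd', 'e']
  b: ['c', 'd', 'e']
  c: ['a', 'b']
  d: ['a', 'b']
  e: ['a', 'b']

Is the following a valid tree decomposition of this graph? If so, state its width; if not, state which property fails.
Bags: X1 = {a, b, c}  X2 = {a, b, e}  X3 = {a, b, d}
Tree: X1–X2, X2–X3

Vertex coverage: the bags together contain {a, b, c, d, e}, the full vertex set. Edge coverage: each edge of G has both endpoints in at least one bag. Running intersection: for every vertex, the bags containing it form a connected subtree. All three properties hold, so this is a valid tree decomposition of width max|bag| − 1 = 2, and hence tw(G) ≤ 2.

Yes; width 2.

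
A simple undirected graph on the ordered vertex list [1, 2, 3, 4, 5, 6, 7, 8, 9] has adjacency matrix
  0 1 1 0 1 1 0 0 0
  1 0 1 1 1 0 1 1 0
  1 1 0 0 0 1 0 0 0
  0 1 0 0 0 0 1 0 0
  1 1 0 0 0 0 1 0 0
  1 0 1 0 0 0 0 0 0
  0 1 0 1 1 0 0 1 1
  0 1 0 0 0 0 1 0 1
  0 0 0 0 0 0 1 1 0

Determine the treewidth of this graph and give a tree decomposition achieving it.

Treewidth 2.
Bags: B1 = {2, 7, 8}  B2 = {7, 8, 9}  B3 = {2, 5, 7}  B4 = {1, 2, 5}  B5 = {1, 2, 3}  B6 = {2, 4, 7}  B7 = {1, 3, 6}
Tree: B1–B2, B1–B3, B3–B4, B4–B5, B3–B6, B5–B7

Each bag holds 3 vertices, so the decomposition has width 2, which upper-bounds the treewidth. Conversely, {7, 8, 9} is a clique of size 3, and the vertices of any clique must share a bag in every tree decomposition; so some bag has ≥ 3 vertices and tw(G) ≥ 2. The upper and lower bounds meet at 2, so that is the treewidth.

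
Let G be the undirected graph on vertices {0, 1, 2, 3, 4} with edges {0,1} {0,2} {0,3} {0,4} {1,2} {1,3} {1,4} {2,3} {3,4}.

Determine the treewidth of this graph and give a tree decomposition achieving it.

Treewidth 3.
One such decomposition:
Bags: B1 = {0, 1, 2, 3}  B2 = {0, 1, 3, 4}
Tree: B1–B2

The largest bag has 4 vertices, giving width 3; this decomposition certifies tw(G) ≤ 3. Conversely, {0, 1, 2, 3} is a clique of size 4, and the vertices of any clique must share a bag in every tree decomposition; so some bag has ≥ 4 vertices and tw(G) ≥ 3. Combining the bounds, tw(G) = 3.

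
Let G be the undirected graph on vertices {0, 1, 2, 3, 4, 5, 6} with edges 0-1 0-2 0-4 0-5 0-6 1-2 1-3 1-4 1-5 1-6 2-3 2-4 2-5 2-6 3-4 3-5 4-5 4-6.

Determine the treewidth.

A width-4 tree decomposition is:
Bags: B1 = {0, 1, 2, 4, 6}  B2 = {0, 1, 2, 4, 5}  B3 = {1, 2, 3, 4, 5}
Tree: B1–B2, B2–B3
The largest bag has 5 vertices, giving width 4; this decomposition certifies tw(G) ≤ 4. For the lower bound, the 5 vertices {0, 1, 2, 4, 5} are pairwise adjacent, and any tree decomposition puts a clique entirely inside one bag — forcing width ≥ 4. Hence tw(G) = 4 exactly.

4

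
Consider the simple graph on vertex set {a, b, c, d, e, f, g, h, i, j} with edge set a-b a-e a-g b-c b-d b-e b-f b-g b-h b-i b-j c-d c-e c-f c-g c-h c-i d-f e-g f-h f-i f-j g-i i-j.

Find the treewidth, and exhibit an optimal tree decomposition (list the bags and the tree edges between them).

Treewidth 3.
One optimal decomposition is:
Bags: B1 = {b, c, g, i}  B2 = {b, c, f, i}  B3 = {b, c, d, f}  B4 = {b, c, e, g}  B5 = {a, b, e, g}  B6 = {b, c, f, h}  B7 = {b, f, i, j}
Tree: B1–B2, B2–B3, B1–B4, B4–B5, B3–B6, B2–B7

Every bag has size at most 4, so the width is 4 − 1 = 3 and tw(G) ≤ 3. Conversely, {b, f, i, j} is a clique of size 4, and the vertices of any clique must share a bag in every tree decomposition; so some bag has ≥ 4 vertices and tw(G) ≥ 3. The upper and lower bounds meet at 3, so that is the treewidth.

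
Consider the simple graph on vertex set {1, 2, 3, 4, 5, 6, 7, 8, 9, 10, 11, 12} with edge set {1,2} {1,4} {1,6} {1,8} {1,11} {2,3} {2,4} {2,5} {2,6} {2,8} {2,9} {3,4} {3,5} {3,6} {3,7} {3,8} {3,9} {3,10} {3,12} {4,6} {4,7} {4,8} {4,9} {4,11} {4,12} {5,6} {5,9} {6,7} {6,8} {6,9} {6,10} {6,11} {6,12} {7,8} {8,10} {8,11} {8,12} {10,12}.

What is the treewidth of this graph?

A width-4 tree decomposition is:
Bags: B1 = {1, 4, 6, 8, 11}  B2 = {1, 2, 4, 6, 8}  B3 = {2, 3, 4, 6, 8}  B4 = {3, 4, 6, 7, 8}  B5 = {3, 4, 6, 8, 12}  B6 = {3, 6, 8, 10, 12}  B7 = {2, 3, 4, 6, 9}  B8 = {2, 3, 5, 6, 9}
Tree: B1–B2, B2–B3, B3–B4, B4–B5, B5–B6, B3–B7, B7–B8
Each bag holds 5 vertices, so the decomposition has width 4, which upper-bounds the treewidth. Conversely, {1, 4, 6, 8, 11} is a clique of size 5, and the vertices of any clique must share a bag in every tree decomposition; so some bag has ≥ 5 vertices and tw(G) ≥ 4. Combining the bounds, tw(G) = 4.

4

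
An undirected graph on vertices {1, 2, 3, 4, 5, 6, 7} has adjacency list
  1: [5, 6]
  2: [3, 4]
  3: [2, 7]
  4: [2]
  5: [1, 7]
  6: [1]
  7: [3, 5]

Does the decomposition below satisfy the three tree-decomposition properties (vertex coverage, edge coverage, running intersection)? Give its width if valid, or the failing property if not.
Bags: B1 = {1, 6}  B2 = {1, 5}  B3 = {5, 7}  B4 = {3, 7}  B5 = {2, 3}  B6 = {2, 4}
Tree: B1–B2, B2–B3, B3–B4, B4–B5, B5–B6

Yes; width 1.

Vertex coverage: the bags together contain {1, 2, 3, 4, 5, 6, 7}, the full vertex set. Edge coverage: each edge of G has both endpoints in at least one bag. Running intersection: for every vertex, the bags containing it form a connected subtree. All three properties hold, so this is a valid tree decomposition of width max|bag| − 1 = 1, and hence tw(G) ≤ 1.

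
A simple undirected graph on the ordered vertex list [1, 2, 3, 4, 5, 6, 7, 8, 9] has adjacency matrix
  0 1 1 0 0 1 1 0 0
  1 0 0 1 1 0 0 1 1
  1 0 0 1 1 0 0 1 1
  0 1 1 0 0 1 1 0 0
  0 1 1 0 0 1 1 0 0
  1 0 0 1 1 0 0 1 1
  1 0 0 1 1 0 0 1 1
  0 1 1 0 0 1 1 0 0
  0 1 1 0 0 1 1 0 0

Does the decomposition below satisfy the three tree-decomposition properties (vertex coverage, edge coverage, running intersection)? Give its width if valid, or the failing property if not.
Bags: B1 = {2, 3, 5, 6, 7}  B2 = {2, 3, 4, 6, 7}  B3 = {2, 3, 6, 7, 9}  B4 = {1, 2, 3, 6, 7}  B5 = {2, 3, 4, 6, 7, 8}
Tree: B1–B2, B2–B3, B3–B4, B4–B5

No — bags containing vertex 4 are not connected in the tree.

A tree decomposition must satisfy three properties: every vertex lies in some bag; for every edge, both endpoints lie together in some bag; and for every vertex, the bags containing it form a connected subtree. Here bags containing vertex 4 are not connected in the tree, so the decomposition is invalid.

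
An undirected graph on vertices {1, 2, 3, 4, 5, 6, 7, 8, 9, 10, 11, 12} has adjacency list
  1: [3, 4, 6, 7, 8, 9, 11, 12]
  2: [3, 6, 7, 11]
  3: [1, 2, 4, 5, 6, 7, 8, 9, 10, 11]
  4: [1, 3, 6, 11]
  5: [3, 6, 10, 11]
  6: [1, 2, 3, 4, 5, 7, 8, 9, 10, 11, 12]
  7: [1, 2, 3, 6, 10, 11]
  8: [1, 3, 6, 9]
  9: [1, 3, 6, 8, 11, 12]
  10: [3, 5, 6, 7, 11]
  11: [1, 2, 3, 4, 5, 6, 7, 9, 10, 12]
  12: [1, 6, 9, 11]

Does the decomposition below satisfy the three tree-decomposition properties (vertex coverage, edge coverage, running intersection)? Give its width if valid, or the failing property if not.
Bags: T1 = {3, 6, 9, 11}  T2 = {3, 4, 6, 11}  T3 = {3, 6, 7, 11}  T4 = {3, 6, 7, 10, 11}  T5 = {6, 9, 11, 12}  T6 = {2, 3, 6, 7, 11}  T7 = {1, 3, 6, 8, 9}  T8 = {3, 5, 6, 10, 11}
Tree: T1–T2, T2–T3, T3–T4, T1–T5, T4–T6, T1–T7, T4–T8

No — edge (1,11) lies in no bag.

A tree decomposition must satisfy three properties: every vertex lies in some bag; for every edge, both endpoints lie together in some bag; and for every vertex, the bags containing it form a connected subtree. Here edge (1,11) lies in no bag, so the decomposition is invalid.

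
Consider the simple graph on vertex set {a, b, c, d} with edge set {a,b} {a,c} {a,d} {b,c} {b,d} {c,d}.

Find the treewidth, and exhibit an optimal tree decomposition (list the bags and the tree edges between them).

Treewidth 3.
One such decomposition:
Bags: B1 = {a, b, c, d}
Tree: (single bag)

With just one bag of size 4, the width is 4 − 1 = 3, so tw(G) ≤ 3. On the other hand G contains the 4-clique {a, b, c, d}. A clique must lie in a single bag of any decomposition, so no decomposition can have width below 3. Hence tw(G) = 3 exactly.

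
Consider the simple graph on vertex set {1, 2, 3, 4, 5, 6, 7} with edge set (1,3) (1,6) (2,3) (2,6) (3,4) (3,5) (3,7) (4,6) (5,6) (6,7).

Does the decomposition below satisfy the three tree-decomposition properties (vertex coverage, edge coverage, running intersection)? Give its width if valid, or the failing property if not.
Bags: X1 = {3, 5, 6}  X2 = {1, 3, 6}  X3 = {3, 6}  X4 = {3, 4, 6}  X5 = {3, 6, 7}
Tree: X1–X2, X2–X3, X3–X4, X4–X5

No — vertex 2 appears in no bag.

A tree decomposition must satisfy three properties: every vertex lies in some bag; for every edge, both endpoints lie together in some bag; and for every vertex, the bags containing it form a connected subtree. Here vertex 2 appears in no bag, so the decomposition is invalid.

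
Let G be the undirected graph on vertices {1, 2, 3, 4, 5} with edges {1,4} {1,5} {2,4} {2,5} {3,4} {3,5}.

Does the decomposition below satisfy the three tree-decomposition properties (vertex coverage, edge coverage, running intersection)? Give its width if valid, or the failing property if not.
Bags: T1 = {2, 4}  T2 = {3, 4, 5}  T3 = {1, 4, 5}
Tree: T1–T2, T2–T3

A tree decomposition must satisfy three properties: every vertex lies in some bag; for every edge, both endpoints lie together in some bag; and for every vertex, the bags containing it form a connected subtree. Here edge (5,2) lies in no bag, so the decomposition is invalid.

No — edge (5,2) lies in no bag.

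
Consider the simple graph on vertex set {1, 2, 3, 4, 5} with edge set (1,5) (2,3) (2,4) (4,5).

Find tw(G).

A width-1 tree decomposition is:
Bags: B1 = {2, 3}  B2 = {2, 4}  B3 = {4, 5}  B4 = {1, 5}
Tree: B1–B2, B2–B3, B3–B4
The largest bag has 2 vertices, giving width 1; this decomposition certifies tw(G) ≤ 1. Since G has at least one edge (e.g. 3–2), it is not an edgeless graph, so tw(G) ≥ 1. The upper and lower bounds meet at 1, so that is the treewidth.

1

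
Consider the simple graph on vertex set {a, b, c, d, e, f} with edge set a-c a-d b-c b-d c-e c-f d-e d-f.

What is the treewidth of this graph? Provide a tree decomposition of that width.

Treewidth 2.
One such decomposition:
Bags: B1 = {b, c, d}  B2 = {c, d, e}  B3 = {c, d, f}  B4 = {a, c, d}
Tree: B1–B2, B2–B3, B3–B4

The largest bag has 3 vertices, giving width 2; this decomposition certifies tw(G) ≤ 2. Since c–b–d–e–c is a cycle in G, G is not acyclic. Forests are exactly the graphs of treewidth ≤ 1, so tw(G) ≥ 2. The upper and lower bounds meet at 2, so that is the treewidth.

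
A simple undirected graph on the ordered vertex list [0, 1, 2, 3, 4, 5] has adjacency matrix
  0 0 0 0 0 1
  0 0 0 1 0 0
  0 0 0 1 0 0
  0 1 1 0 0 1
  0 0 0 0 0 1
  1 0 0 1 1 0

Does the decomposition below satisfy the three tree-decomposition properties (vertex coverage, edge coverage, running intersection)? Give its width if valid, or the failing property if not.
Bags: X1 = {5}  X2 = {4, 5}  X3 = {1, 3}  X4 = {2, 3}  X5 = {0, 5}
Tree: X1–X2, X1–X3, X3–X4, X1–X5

No — edge (3,5) lies in no bag.

A tree decomposition must satisfy three properties: every vertex lies in some bag; for every edge, both endpoints lie together in some bag; and for every vertex, the bags containing it form a connected subtree. Here edge (3,5) lies in no bag, so the decomposition is invalid.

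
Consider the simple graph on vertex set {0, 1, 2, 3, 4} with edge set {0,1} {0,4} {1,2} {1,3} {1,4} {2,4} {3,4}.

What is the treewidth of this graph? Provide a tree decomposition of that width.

The largest bag has 3 vertices, giving width 2; this decomposition certifies tw(G) ≤ 2. On the other hand G contains the 3-clique {0, 1, 4}. A clique must lie in a single bag of any decomposition, so no decomposition can have width below 2. Hence tw(G) = 2 exactly.

Treewidth 2.
One such decomposition:
Bags: B1 = {1, 3, 4}  B2 = {1, 2, 4}  B3 = {0, 1, 4}
Tree: B1–B2, B1–B3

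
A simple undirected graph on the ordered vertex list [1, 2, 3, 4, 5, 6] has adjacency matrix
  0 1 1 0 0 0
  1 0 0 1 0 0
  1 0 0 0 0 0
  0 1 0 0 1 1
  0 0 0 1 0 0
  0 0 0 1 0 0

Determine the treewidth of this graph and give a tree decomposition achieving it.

Every bag has size at most 2, so the width is 2 − 1 = 1 and tw(G) ≤ 1. Any graph with an edge has treewidth ≥ 1, and G has the edge 4–2. Therefore the treewidth is 1.

Treewidth 1.
One optimal decomposition is:
Bags: B1 = {2, 4}  B2 = {4, 6}  B3 = {1, 2}  B4 = {4, 5}  B5 = {1, 3}
Tree: B1–B2, B1–B3, B1–B4, B3–B5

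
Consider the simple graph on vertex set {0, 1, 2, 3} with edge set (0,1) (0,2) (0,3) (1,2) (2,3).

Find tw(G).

A width-2 tree decomposition is:
Bags: B1 = {0, 2, 3}  B2 = {0, 1, 2}
Tree: B1–B2
The largest bag has 3 vertices, giving width 2; this decomposition certifies tw(G) ≤ 2. Conversely, {0, 1, 2} is a clique of size 3, and the vertices of any clique must share a bag in every tree decomposition; so some bag has ≥ 3 vertices and tw(G) ≥ 2. The upper and lower bounds meet at 2, so that is the treewidth.

2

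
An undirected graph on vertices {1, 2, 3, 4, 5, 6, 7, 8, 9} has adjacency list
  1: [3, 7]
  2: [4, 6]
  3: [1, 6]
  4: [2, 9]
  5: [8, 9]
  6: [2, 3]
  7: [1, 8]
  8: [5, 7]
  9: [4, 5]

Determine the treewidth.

2

A width-2 tree decomposition is:
Bags: B1 = {2, 4, 6}  B2 = {3, 4, 6}  B3 = {1, 3, 4}  B4 = {1, 4, 7}  B5 = {4, 7, 8}  B6 = {4, 5, 8}  B7 = {4, 5, 9}
Tree: B1–B2, B2–B3, B3–B4, B4–B5, B5–B6, B6–B7
Each bag holds 3 vertices, so the decomposition has width 2, which upper-bounds the treewidth. For the lower bound, G contains the cycle 4–2–6–3–1–7–8–5–9–4, so G is not a forest; only forests have treewidth ≤ 1, hence tw(G) ≥ 2. The upper and lower bounds meet at 2, so that is the treewidth.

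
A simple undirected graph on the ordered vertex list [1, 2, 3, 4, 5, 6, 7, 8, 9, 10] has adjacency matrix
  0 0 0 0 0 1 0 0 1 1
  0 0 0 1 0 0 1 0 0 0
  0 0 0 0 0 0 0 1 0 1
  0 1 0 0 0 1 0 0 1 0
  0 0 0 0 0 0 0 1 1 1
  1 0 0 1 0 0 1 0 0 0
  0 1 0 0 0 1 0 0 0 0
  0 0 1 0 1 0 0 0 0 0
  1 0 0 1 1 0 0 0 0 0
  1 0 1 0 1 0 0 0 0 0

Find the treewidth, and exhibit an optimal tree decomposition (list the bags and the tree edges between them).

Treewidth 2.
One optimal decomposition is:
Bags: B1 = {3, 5, 8}  B2 = {3, 5, 10}  B3 = {5, 9, 10}  B4 = {1, 9, 10}  B5 = {1, 4, 9}  B6 = {1, 4, 6}  B7 = {2, 4, 6}  B8 = {2, 6, 7}
Tree: B1–B2, B2–B3, B3–B4, B4–B5, B5–B6, B6–B7, B7–B8

The largest bag has 3 vertices, giving width 2; this decomposition certifies tw(G) ≤ 2. For the lower bound, G contains the cycle 8–3–10–5–8, so G is not a forest; only forests have treewidth ≤ 1, hence tw(G) ≥ 2. The upper and lower bounds meet at 2, so that is the treewidth.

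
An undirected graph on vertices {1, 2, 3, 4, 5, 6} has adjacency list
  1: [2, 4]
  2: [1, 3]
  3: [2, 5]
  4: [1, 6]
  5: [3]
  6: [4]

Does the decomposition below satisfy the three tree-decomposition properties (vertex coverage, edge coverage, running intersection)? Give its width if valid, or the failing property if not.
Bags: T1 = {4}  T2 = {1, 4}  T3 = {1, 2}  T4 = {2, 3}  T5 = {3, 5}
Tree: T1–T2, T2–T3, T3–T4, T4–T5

No — vertex 6 appears in no bag.

A tree decomposition must satisfy three properties: every vertex lies in some bag; for every edge, both endpoints lie together in some bag; and for every vertex, the bags containing it form a connected subtree. Here vertex 6 appears in no bag, so the decomposition is invalid.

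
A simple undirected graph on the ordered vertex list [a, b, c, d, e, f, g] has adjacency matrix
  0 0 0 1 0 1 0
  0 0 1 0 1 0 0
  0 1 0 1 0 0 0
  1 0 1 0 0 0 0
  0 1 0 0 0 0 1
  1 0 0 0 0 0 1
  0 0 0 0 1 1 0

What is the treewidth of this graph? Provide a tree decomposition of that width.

Treewidth 2.
One optimal decomposition is:
Bags: B1 = {b, c, e}  B2 = {c, e, g}  B3 = {c, f, g}  B4 = {a, c, f}  B5 = {a, c, d}
Tree: B1–B2, B2–B3, B3–B4, B4–B5

Every bag has size at most 3, so the width is 3 − 1 = 2 and tw(G) ≤ 2. The edges c–b–e–g–f–a–d–c form a cycle, so G is not a tree and its treewidth is at least 2. The upper and lower bounds meet at 2, so that is the treewidth.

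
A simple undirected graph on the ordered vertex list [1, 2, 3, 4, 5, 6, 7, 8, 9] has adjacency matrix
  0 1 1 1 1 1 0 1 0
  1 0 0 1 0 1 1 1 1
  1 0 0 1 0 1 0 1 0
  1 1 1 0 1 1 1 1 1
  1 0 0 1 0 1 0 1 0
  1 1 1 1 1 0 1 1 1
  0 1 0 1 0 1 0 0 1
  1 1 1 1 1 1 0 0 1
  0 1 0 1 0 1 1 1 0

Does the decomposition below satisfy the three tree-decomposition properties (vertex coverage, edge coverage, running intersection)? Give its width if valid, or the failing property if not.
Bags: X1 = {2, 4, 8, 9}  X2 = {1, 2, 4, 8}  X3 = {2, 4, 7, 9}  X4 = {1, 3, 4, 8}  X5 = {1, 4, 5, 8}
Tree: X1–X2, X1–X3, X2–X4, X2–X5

A tree decomposition must satisfy three properties: every vertex lies in some bag; for every edge, both endpoints lie together in some bag; and for every vertex, the bags containing it form a connected subtree. Here vertex 6 appears in no bag, so the decomposition is invalid.

No — vertex 6 appears in no bag.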